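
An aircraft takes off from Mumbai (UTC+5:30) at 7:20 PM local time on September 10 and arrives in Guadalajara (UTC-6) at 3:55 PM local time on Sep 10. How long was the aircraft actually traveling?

8 hours 5 minutes

Guadalajara is 11:30 behind Mumbai.
Clock-face elapsed time (ignoring zones) is −3 hours 25 minutes.
Actual elapsed = −3 hours 25 minutes + 11:30 = 8 hours 5 minutes.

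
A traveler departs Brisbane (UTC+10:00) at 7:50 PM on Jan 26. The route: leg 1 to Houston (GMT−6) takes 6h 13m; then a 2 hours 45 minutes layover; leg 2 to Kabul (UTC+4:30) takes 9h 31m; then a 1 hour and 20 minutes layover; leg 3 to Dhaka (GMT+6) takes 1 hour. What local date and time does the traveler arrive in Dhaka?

12:39 PM on January 27

Convert departure to UTC: 7:50 PM − 10:00 = 9:50 AM UTC on Jan 26.
Add 6 hours and 13 minutes leg 1 → 4:03 PM UTC.
Add 2 hours 45 minutes layover in Houston → 6:48 PM UTC.
Add 9 hours 31 minutes leg 2 → 4:19 AM UTC (Jan 27).
Add 1 hour and 20 minutes layover in Kabul → 5:39 AM UTC.
Add 1 hour leg 3 → 6:39 AM UTC.
Dhaka is UTC+6:00, so local arrival = 6:39 AM + 6:00 = 12:39 PM on Jan 27.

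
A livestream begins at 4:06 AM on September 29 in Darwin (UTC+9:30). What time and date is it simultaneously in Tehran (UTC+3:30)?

10:06 PM on September 28

In UTC: 4:06 AM − 9:30 = 6:36 PM on Sep 28.
Tehran is UTC+3:30: 6:36 PM + 3:30 = 10:06 PM on Sep 28.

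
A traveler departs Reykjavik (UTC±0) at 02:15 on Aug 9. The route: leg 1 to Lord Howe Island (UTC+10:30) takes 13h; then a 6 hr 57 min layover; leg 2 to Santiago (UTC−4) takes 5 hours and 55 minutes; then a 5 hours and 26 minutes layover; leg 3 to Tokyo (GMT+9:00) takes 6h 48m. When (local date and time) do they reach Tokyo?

Reykjavik is at UTC+0, so departure is already 02:15 UTC on Aug 9.
Add 13 hours leg 1 → 15:15 UTC.
Add 6 hours 57 minutes layover in Lord Howe Island → 22:12 UTC.
Add 5 hours 55 minutes leg 2 → 04:07 UTC (Aug 10).
Add 5 hours 26 minutes layover in Santiago → 09:33 UTC.
Add 6 hours 48 minutes leg 3 → 16:21 UTC.
Tokyo is UTC+9:00, so local arrival = 16:21 + 9:00 = 01:21 on Aug 11.

01:21 on August 11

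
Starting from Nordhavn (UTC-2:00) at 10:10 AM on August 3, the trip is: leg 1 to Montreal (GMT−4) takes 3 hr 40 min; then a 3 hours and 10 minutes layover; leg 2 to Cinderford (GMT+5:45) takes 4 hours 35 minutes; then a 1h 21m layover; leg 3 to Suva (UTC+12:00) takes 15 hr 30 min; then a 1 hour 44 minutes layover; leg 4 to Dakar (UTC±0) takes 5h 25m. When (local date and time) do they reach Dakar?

11:35 PM on Aug 4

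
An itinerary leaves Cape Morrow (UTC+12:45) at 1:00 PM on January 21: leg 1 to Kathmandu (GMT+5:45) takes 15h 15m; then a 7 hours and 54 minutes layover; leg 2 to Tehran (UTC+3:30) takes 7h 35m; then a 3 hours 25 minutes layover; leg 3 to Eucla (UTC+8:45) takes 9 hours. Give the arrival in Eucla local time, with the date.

Convert departure to UTC: 1:00 PM − 12:45 = 12:15 AM UTC on Jan 21.
Add 15 hours 15 minutes leg 1 → 3:30 PM UTC.
Add 7 hours and 54 minutes layover in Kathmandu → 11:24 PM UTC.
Add 7 hours and 35 minutes leg 2 → 6:59 AM UTC (Jan 22).
Add 3 hours and 25 minutes layover in Tehran → 10:24 AM UTC.
Add 9 hours leg 3 → 7:24 PM UTC.
Eucla is UTC+8:45, so local arrival = 7:24 PM + 8:45 = 4:09 AM on Jan 23.

4:09 AM on January 23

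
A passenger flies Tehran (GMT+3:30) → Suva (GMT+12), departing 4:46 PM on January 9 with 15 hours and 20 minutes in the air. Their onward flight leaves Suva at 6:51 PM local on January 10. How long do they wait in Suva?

2 hours 15 minutes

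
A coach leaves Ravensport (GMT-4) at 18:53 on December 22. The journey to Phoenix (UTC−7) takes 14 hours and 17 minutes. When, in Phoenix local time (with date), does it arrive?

06:10 on December 23

Phoenix is 3:00 behind Ravensport.
After 14 hours 17 minutes it is 09:10 (Dec 23) in Ravensport.
Shift by the zone difference: 09:10 − 3:00 = 06:10 on Dec 23 in Phoenix.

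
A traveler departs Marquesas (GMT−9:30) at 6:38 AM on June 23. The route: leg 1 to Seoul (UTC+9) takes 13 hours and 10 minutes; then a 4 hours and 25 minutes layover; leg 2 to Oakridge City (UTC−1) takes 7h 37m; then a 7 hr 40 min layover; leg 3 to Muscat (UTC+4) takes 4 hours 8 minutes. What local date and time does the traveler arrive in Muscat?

9:08 AM on Jun 25

Convert departure to UTC: 6:38 AM + 9:30 = 4:08 PM UTC on Jun 23.
Add 13 hours and 10 minutes leg 1 → 5:18 AM UTC (Jun 24).
Add 4 hours and 25 minutes layover in Seoul → 9:43 AM UTC.
Add 7 hours 37 minutes leg 2 → 5:20 PM UTC.
Add 7 hours and 40 minutes layover in Oakridge City → 1:00 AM UTC (Jun 25).
Add 4 hours 8 minutes leg 3 → 5:08 AM UTC.
Muscat is UTC+4:00, so local arrival = 5:08 AM + 4:00 = 9:08 AM on Jun 25.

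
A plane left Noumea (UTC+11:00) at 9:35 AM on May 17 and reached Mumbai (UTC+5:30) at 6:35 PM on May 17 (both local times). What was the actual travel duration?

Departure in UTC: 9:35 AM − 11:00 = 10:35 PM on May 16.
Arrival in UTC: 6:35 PM − 5:30 = 1:05 PM on May 17.
Elapsed = 1:05 PM − 10:35 PM (+1 day) = 14 hours 30 minutes.

14 hours 30 minutes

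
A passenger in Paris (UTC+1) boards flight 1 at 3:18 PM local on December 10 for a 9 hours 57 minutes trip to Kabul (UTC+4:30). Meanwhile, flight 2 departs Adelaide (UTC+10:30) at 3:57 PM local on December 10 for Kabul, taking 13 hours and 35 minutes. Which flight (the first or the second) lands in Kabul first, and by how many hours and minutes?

Flight 1 in UTC: 3:18 PM − 1:00 = 2:18 PM on Dec 10.
+9 hours and 57 minutes → arrive 12:15 AM UTC on Dec 11.
Flight 2 in UTC: 3:57 PM − 10:30 = 5:27 AM on Dec 10.
+13 hours 35 minutes → arrive 7:02 PM UTC on Dec 10.
Flight 2 lands earlier by 5 hours 13 minutes.

the second, by 5 hours 13 minutes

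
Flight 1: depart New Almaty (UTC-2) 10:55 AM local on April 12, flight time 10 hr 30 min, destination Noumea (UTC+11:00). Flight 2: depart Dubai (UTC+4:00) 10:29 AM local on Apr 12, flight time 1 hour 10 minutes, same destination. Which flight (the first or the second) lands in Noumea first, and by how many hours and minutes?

the second, by 15 hours 46 minutes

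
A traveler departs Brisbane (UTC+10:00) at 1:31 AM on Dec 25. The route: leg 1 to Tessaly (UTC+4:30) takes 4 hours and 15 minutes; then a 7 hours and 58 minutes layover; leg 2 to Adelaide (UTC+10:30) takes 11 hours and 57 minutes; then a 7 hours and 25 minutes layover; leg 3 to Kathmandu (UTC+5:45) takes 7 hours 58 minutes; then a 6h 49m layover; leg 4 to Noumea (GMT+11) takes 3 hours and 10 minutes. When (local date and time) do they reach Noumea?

4:03 AM on December 27

Convert departure to UTC: 1:31 AM − 10:00 = 3:31 PM UTC on Dec 24.
Add 4 hours 15 minutes leg 1 → 7:46 PM UTC.
Add 7 hours and 58 minutes layover in Tessaly → 3:44 AM UTC (Dec 25).
Add 11 hours 57 minutes leg 2 → 3:41 PM UTC.
Add 7 hours and 25 minutes layover in Adelaide → 11:06 PM UTC.
Add 7 hours and 58 minutes leg 3 → 7:04 AM UTC (Dec 26).
Add 6 hours 49 minutes layover in Kathmandu → 1:53 PM UTC.
Add 3 hours 10 minutes leg 4 → 5:03 PM UTC.
Noumea is UTC+11:00, so local arrival = 5:03 PM + 11:00 = 4:03 AM on Dec 27.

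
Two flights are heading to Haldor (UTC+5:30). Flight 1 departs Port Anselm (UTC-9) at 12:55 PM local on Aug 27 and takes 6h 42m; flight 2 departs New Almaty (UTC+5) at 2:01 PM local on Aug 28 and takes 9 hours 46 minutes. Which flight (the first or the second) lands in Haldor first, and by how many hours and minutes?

the first, by 14 hours 10 minutes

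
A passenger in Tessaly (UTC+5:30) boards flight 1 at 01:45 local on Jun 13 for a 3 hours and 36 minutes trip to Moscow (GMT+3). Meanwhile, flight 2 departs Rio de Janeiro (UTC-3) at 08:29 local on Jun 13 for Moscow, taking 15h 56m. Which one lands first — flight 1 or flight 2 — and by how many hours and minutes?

Flight 1 in UTC: 01:45 − 5:30 = 20:15 on Jun 12.
+3 hours and 36 minutes → arrive 23:51 UTC on Jun 12.
Flight 2 in UTC: 08:29 + 3:00 = 11:29 on Jun 13.
+15 hours 56 minutes → arrive 03:25 UTC on Jun 14.
Flight 1 lands earlier by 27 hours 34 minutes.

the first, by 27 hours 34 minutes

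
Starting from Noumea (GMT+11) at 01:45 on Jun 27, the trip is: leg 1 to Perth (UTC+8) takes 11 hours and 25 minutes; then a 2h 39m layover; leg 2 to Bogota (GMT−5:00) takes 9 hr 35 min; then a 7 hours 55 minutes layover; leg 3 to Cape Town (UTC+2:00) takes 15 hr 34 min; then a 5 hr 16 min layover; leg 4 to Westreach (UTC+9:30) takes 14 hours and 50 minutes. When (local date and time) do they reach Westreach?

19:29 on Jun 29

Convert departure to UTC: 01:45 − 11:00 = 14:45 UTC on Jun 26.
Add 11 hours and 25 minutes leg 1 → 02:10 UTC (Jun 27).
Add 2 hours and 39 minutes layover in Perth → 04:49 UTC.
Add 9 hours 35 minutes leg 2 → 14:24 UTC.
Add 7 hours and 55 minutes layover in Bogota → 22:19 UTC.
Add 15 hours 34 minutes leg 3 → 13:53 UTC (Jun 28).
Add 5 hours 16 minutes layover in Cape Town → 19:09 UTC.
Add 14 hours and 50 minutes leg 4 → 09:59 UTC (Jun 29).
Westreach is UTC+9:30, so local arrival = 09:59 + 9:30 = 19:29 on Jun 29.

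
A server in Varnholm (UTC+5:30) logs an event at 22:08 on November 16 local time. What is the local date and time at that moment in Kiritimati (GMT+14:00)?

06:38 on Nov 17

In UTC: 22:08 − 5:30 = 16:38 on Nov 16.
Kiritimati is UTC+14:00: 16:38 + 14:00 = 06:38 on Nov 17.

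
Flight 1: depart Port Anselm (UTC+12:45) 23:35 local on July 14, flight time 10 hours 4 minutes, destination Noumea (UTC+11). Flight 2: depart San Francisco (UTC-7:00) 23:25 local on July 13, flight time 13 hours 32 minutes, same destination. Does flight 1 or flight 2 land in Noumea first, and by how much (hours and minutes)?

the second, by 57 minutes

Flight 1 in UTC: 23:35 − 12:45 = 10:50 on Jul 14.
+10 hours 4 minutes → arrive 20:54 UTC on Jul 14.
Flight 2 in UTC: 23:25 + 7:00 = 06:25 on Jul 14.
+13 hours 32 minutes → arrive 19:57 UTC on Jul 14.
Flight 2 lands earlier by 57 minutes.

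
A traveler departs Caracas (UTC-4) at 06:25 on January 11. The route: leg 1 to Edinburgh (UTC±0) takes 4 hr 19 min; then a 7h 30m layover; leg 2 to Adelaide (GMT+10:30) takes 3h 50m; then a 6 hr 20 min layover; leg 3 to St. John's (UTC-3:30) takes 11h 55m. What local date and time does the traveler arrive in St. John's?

Convert departure to UTC: 06:25 + 4:00 = 10:25 UTC on Jan 11.
Add 4 hours and 19 minutes leg 1 → 14:44 UTC.
Add 7 hours and 30 minutes layover in Edinburgh → 22:14 UTC.
Add 3 hours and 50 minutes leg 2 → 02:04 UTC (Jan 12).
Add 6 hours 20 minutes layover in Adelaide → 08:24 UTC.
Add 11 hours 55 minutes leg 3 → 20:19 UTC.
St. John's is UTC−3:30, so local arrival = 20:19 − 3:30 = 16:49 on Jan 12.

16:49 on January 12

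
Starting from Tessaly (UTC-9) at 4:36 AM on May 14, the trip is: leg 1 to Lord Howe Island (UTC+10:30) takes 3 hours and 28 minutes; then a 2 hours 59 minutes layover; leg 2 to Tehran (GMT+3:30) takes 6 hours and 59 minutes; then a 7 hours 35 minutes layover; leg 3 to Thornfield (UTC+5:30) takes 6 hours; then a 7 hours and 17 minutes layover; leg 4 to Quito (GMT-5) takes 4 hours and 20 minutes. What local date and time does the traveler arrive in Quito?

11:14 PM on May 15

Convert departure to UTC: 4:36 AM + 9:00 = 1:36 PM UTC on May 14.
Add 3 hours 28 minutes leg 1 → 5:04 PM UTC.
Add 2 hours 59 minutes layover in Lord Howe Island → 8:03 PM UTC.
Add 6 hours 59 minutes leg 2 → 3:02 AM UTC (May 15).
Add 7 hours and 35 minutes layover in Tehran → 10:37 AM UTC.
Add 6 hours leg 3 → 4:37 PM UTC.
Add 7 hours 17 minutes layover in Thornfield → 11:54 PM UTC.
Add 4 hours and 20 minutes leg 4 → 4:14 AM UTC (May 16).
Quito is UTC−5:00, so local arrival = 4:14 AM − 5:00 = 11:14 PM on May 15.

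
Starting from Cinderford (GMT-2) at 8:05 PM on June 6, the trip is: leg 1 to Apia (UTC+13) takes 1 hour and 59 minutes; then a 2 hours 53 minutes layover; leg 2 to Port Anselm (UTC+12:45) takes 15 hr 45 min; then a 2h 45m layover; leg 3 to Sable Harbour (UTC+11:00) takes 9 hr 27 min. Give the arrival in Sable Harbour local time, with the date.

5:54 PM on June 8

Convert departure to UTC: 8:05 PM + 2:00 = 10:05 PM UTC on Jun 6.
Add 1 hour and 59 minutes leg 1 → 12:04 AM UTC (Jun 7).
Add 2 hours and 53 minutes layover in Apia → 2:57 AM UTC.
Add 15 hours and 45 minutes leg 2 → 6:42 PM UTC.
Add 2 hours 45 minutes layover in Port Anselm → 9:27 PM UTC.
Add 9 hours 27 minutes leg 3 → 6:54 AM UTC (Jun 8).
Sable Harbour is UTC+11:00, so local arrival = 6:54 AM + 11:00 = 5:54 PM on Jun 8.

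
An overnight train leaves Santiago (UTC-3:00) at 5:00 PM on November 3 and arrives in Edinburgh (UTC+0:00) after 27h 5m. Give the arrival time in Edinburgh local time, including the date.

11:05 PM on Nov 4

Convert departure to UTC: 5:00 PM + 3:00 = 8:00 PM UTC on Nov 3.
Add 27 hours and 5 minutes travel time → 11:05 PM UTC (Nov 4).
Edinburgh is UTC+0, so local arrival is the same: 11:05 PM on Nov 4.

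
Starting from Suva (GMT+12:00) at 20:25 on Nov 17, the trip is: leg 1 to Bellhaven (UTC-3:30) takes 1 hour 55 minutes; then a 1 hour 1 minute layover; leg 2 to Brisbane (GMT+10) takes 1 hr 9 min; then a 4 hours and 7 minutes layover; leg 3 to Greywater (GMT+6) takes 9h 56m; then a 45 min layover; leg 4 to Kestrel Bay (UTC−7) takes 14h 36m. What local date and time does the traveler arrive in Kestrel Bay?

10:54 on November 18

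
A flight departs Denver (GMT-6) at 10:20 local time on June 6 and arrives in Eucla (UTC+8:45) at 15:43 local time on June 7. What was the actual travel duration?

Departure in UTC: 10:20 + 6:00 = 16:20 on Jun 6.
Arrival in UTC: 15:43 − 8:45 = 06:58 on Jun 7.
Elapsed = 06:58 − 16:20 (+1 day) = 14 hours 38 minutes.

14 hours 38 minutes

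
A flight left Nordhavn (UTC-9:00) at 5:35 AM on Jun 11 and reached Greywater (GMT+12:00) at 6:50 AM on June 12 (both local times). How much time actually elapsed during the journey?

Greywater is 21:00 ahead of Nordhavn.
Clock-face elapsed time (ignoring zones) is 25 hours 15 minutes.
Actual elapsed = 25 hours 15 minutes − 21:00 = 4 hours 15 minutes.

4 hours 15 minutes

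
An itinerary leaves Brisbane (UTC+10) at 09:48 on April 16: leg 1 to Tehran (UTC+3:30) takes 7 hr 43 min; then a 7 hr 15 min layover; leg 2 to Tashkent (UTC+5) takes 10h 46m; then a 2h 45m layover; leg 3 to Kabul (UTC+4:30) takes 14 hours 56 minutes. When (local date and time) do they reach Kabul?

23:43 on Apr 17

Convert departure to UTC: 09:48 − 10:00 = 23:48 UTC on Apr 15.
Add 7 hours 43 minutes leg 1 → 07:31 UTC (Apr 16).
Add 7 hours and 15 minutes layover in Tehran → 14:46 UTC.
Add 10 hours 46 minutes leg 2 → 01:32 UTC (Apr 17).
Add 2 hours 45 minutes layover in Tashkent → 04:17 UTC.
Add 14 hours and 56 minutes leg 3 → 19:13 UTC.
Kabul is UTC+4:30, so local arrival = 19:13 + 4:30 = 23:43 on Apr 17.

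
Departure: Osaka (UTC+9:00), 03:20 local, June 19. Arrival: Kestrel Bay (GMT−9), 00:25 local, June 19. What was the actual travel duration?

15 hours 5 minutes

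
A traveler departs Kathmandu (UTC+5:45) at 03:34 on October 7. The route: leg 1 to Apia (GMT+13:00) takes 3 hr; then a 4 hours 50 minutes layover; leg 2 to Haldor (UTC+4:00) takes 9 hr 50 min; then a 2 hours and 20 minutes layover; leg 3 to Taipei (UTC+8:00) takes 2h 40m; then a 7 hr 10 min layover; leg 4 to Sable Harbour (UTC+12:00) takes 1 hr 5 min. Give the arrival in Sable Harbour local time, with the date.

Convert departure to UTC: 03:34 − 5:45 = 21:49 UTC on Oct 6.
Add 3 hours leg 1 → 00:49 UTC (Oct 7).
Add 4 hours and 50 minutes layover in Apia → 05:39 UTC.
Add 9 hours 50 minutes leg 2 → 15:29 UTC.
Add 2 hours and 20 minutes layover in Haldor → 17:49 UTC.
Add 2 hours and 40 minutes leg 3 → 20:29 UTC.
Add 7 hours and 10 minutes layover in Taipei → 03:39 UTC (Oct 8).
Add 1 hour 5 minutes leg 4 → 04:44 UTC.
Sable Harbour is UTC+12:00, so local arrival = 04:44 + 12:00 = 16:44 on Oct 8.

16:44 on Oct 8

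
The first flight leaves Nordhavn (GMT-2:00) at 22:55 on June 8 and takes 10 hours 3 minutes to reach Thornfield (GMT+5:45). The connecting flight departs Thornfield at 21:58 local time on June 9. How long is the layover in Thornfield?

Convert departure to UTC: 22:55 + 2:00 = 00:55 UTC on Jun 9.
Add 10 hours 3 minutes flight time → 10:58 UTC.
Thornfield is UTC+5:45, so local arrival = 10:58 + 5:45 = 16:43 on Jun 9.
Layover = 21:58 − 16:43 = 5 hours 15 minutes.

5 hours 15 minutes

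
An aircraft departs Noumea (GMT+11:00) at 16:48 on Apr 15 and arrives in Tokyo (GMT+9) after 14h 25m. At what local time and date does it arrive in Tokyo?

Tokyo is 2:00 behind Noumea.
After 14 hours 25 minutes it is 07:13 (Apr 16) in Noumea.
Shift by the zone difference: 07:13 − 2:00 = 05:13 on Apr 16 in Tokyo.

05:13 on April 16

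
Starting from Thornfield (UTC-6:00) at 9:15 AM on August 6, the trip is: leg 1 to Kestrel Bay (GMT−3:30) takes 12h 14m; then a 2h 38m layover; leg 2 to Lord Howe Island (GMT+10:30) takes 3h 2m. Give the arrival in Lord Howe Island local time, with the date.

Convert departure to UTC: 9:15 AM + 6:00 = 3:15 PM UTC on Aug 6.
Add 12 hours and 14 minutes leg 1 → 3:29 AM UTC (Aug 7).
Add 2 hours 38 minutes layover in Kestrel Bay → 6:07 AM UTC.
Add 3 hours and 2 minutes leg 2 → 9:09 AM UTC.
Lord Howe Island is UTC+10:30, so local arrival = 9:09 AM + 10:30 = 7:39 PM on Aug 7.

7:39 PM on August 7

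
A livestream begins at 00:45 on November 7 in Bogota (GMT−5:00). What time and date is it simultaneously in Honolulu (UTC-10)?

Honolulu is 5:00 behind Bogota.
Shift by the zone difference: 00:45 − 5:00 = 19:45 on Nov 6 in Honolulu.

19:45 on November 6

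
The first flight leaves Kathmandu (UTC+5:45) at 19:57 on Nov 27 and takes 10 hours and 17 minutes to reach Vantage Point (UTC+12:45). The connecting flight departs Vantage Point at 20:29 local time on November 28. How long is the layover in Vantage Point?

7 hours 15 minutes

Convert departure to UTC: 19:57 − 5:45 = 14:12 UTC on Nov 27.
Add 10 hours 17 minutes flight time → 00:29 UTC (Nov 28).
Vantage Point is UTC+12:45, so local arrival = 00:29 + 12:45 = 13:14 on Nov 28.
Layover = 20:29 − 13:14 = 7 hours 15 minutes.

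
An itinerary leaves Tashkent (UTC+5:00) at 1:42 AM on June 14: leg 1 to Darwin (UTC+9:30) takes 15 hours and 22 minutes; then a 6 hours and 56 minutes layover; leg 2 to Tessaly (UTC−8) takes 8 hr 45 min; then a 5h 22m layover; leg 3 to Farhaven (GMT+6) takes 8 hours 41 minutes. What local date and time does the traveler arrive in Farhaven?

Convert departure to UTC: 1:42 AM − 5:00 = 8:42 PM UTC on Jun 13.
Add 15 hours 22 minutes leg 1 → 12:04 PM UTC (Jun 14).
Add 6 hours and 56 minutes layover in Darwin → 7:00 PM UTC.
Add 8 hours and 45 minutes leg 2 → 3:45 AM UTC (Jun 15).
Add 5 hours and 22 minutes layover in Tessaly → 9:07 AM UTC.
Add 8 hours and 41 minutes leg 3 → 5:48 PM UTC.
Farhaven is UTC+6:00, so local arrival = 5:48 PM + 6:00 = 11:48 PM on Jun 15.

11:48 PM on Jun 15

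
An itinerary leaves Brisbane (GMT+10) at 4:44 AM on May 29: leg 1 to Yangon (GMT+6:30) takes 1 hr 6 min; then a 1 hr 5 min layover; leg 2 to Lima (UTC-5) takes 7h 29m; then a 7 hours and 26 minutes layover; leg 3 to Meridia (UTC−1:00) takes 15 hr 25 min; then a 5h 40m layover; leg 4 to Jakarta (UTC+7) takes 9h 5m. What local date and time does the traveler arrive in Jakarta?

1:00 AM on May 31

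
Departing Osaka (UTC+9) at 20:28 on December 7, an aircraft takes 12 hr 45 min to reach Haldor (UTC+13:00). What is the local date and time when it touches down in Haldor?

13:13 on December 8

Convert departure to UTC: 20:28 − 9:00 = 11:28 UTC on Dec 7.
Add 12 hours and 45 minutes travel time → 00:13 UTC (Dec 8).
Haldor is UTC+13:00, so local arrival = 00:13 + 13:00 = 13:13 on Dec 8.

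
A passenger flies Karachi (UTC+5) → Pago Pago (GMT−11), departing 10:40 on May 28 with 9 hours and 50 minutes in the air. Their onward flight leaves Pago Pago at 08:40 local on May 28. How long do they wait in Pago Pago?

4 hours 10 minutes

Convert departure to UTC: 10:40 − 5:00 = 05:40 UTC on May 28.
Add 9 hours 50 minutes flight time → 15:30 UTC.
Pago Pago is UTC−11:00, so local arrival = 15:30 − 11:00 = 04:30 on May 28.
Layover = 08:40 − 04:30 = 4 hours 10 minutes.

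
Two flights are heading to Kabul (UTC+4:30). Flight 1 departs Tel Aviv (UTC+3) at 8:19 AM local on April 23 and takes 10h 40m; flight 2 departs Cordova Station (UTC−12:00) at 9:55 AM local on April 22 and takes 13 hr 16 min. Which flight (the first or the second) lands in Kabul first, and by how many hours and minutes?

the second, by 4 hours 48 minutes

Flight 1 in UTC: 8:19 AM − 3:00 = 5:19 AM on Apr 23.
+10 hours 40 minutes → arrive 3:59 PM UTC on Apr 23.
Flight 2 in UTC: 9:55 AM + 12:00 = 9:55 PM on Apr 22.
+13 hours 16 minutes → arrive 11:11 AM UTC on Apr 23.
Flight 2 lands earlier by 4 hours 48 minutes.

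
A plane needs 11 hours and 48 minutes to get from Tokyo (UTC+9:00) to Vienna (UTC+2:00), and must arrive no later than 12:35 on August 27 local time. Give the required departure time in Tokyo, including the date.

Target arrival in UTC: 12:35 − 2:00 = 10:35 on Aug 27.
Subtract 11 hours and 48 minutes → departure 22:47 UTC on Aug 26.
Tokyo is UTC+9:00: 22:47 + 9:00 = 07:47 on Aug 27.

07:47 on August 27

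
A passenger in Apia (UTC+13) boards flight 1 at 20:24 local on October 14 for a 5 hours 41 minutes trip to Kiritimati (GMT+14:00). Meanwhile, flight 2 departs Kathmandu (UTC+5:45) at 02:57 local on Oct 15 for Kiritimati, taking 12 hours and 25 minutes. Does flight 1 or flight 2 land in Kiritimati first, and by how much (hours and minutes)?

the first, by 20 hours 32 minutes

Flight 1 in UTC: 20:24 − 13:00 = 07:24 on Oct 14.
+5 hours 41 minutes → arrive 13:05 UTC on Oct 14.
Flight 2 in UTC: 02:57 − 5:45 = 21:12 on Oct 14.
+12 hours 25 minutes → arrive 09:37 UTC on Oct 15.
Flight 1 lands earlier by 20 hours 32 minutes.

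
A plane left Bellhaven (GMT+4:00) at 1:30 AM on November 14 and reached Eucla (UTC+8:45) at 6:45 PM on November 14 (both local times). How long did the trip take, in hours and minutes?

12 hours 30 minutes

Departure in UTC: 1:30 AM − 4:00 = 9:30 PM on Nov 13.
Arrival in UTC: 6:45 PM − 8:45 = 10:00 AM on Nov 14.
Elapsed = 10:00 AM − 9:30 PM (+1 day) = 12 hours 30 minutes.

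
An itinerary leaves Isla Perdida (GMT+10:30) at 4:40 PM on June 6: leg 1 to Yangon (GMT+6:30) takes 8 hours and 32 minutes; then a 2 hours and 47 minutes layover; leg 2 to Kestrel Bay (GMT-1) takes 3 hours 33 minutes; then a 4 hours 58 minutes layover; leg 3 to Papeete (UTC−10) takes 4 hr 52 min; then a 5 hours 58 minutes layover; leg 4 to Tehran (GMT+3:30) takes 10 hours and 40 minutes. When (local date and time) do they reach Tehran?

3:00 AM on June 8

Convert departure to UTC: 4:40 PM − 10:30 = 6:10 AM UTC on Jun 6.
Add 8 hours 32 minutes leg 1 → 2:42 PM UTC.
Add 2 hours 47 minutes layover in Yangon → 5:29 PM UTC.
Add 3 hours and 33 minutes leg 2 → 9:02 PM UTC.
Add 4 hours and 58 minutes layover in Kestrel Bay → 2:00 AM UTC (Jun 7).
Add 4 hours 52 minutes leg 3 → 6:52 AM UTC.
Add 5 hours 58 minutes layover in Papeete → 12:50 PM UTC.
Add 10 hours and 40 minutes leg 4 → 11:30 PM UTC.
Tehran is UTC+3:30, so local arrival = 11:30 PM + 3:30 = 3:00 AM on Jun 8.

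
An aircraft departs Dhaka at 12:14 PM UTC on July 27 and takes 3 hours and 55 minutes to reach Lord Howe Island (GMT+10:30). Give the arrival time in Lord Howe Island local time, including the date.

2:39 AM on July 28

Departure is given in UTC: 12:14 PM on Jul 27.
Add 3 hours 55 minutes → 4:09 PM UTC.
Lord Howe Island is UTC+10:30: 4:09 PM + 10:30 = 2:39 AM on Jul 28.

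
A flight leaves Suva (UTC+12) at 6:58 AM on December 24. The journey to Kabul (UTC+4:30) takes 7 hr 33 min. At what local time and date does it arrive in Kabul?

7:01 AM on December 24

Convert departure to UTC: 6:58 AM − 12:00 = 6:58 PM UTC on Dec 23.
Add 7 hours 33 minutes travel time → 2:31 AM UTC (Dec 24).
Kabul is UTC+4:30, so local arrival = 2:31 AM + 4:30 = 7:01 AM on Dec 24.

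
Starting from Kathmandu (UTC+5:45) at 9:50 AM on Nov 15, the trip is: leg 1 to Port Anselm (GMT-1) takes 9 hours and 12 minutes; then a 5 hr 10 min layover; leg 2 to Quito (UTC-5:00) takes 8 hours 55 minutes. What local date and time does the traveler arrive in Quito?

Convert departure to UTC: 9:50 AM − 5:45 = 4:05 AM UTC on Nov 15.
Add 9 hours 12 minutes leg 1 → 1:17 PM UTC.
Add 5 hours and 10 minutes layover in Port Anselm → 6:27 PM UTC.
Add 8 hours and 55 minutes leg 2 → 3:22 AM UTC (Nov 16).
Quito is UTC−5:00, so local arrival = 3:22 AM − 5:00 = 10:22 PM on Nov 15.

10:22 PM on November 15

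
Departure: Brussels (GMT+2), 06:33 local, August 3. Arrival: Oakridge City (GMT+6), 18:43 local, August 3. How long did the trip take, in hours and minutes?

Departure in UTC: 06:33 − 2:00 = 04:33 on Aug 3.
Arrival in UTC: 18:43 − 6:00 = 12:43 on Aug 3.
Elapsed = 12:43 − 04:33 = 8 hours 10 minutes.

8 hours 10 minutes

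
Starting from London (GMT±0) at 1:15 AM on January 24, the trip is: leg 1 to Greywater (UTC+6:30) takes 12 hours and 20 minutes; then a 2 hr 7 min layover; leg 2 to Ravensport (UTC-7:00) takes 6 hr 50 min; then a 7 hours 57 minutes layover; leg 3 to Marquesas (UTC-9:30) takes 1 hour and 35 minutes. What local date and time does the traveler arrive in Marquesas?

10:34 PM on Jan 24

London is at UTC+0, so departure is already 1:15 AM UTC on Jan 24.
Add 12 hours and 20 minutes leg 1 → 1:35 PM UTC.
Add 2 hours 7 minutes layover in Greywater → 3:42 PM UTC.
Add 6 hours 50 minutes leg 2 → 10:32 PM UTC.
Add 7 hours 57 minutes layover in Ravensport → 6:29 AM UTC (Jan 25).
Add 1 hour 35 minutes leg 3 → 8:04 AM UTC.
Marquesas is UTC−9:30, so local arrival = 8:04 AM − 9:30 = 10:34 PM on Jan 24.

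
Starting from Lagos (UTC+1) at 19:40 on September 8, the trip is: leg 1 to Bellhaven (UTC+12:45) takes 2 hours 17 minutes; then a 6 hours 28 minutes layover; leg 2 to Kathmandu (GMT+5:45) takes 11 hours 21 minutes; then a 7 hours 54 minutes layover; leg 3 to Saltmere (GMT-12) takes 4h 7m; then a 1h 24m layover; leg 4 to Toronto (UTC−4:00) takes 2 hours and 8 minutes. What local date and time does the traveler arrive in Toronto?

Convert departure to UTC: 19:40 − 1:00 = 18:40 UTC on Sep 8.
Add 2 hours 17 minutes leg 1 → 20:57 UTC.
Add 6 hours and 28 minutes layover in Bellhaven → 03:25 UTC (Sep 9).
Add 11 hours and 21 minutes leg 2 → 14:46 UTC.
Add 7 hours 54 minutes layover in Kathmandu → 22:40 UTC.
Add 4 hours 7 minutes leg 3 → 02:47 UTC (Sep 10).
Add 1 hour and 24 minutes layover in Saltmere → 04:11 UTC.
Add 2 hours and 8 minutes leg 4 → 06:19 UTC.
Toronto is UTC−4:00, so local arrival = 06:19 − 4:00 = 02:19 on Sep 10.

02:19 on September 10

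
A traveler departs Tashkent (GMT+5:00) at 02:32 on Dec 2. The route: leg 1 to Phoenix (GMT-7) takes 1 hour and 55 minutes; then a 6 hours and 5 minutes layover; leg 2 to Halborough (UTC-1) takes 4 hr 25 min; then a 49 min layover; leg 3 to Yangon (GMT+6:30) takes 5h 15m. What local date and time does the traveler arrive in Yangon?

22:31 on Dec 2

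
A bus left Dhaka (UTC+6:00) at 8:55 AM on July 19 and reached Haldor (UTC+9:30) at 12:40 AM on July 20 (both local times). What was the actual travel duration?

12 hours 15 minutes

Haldor is 3:30 ahead of Dhaka.
Clock-face elapsed time (ignoring zones) is 15 hours 45 minutes.
Actual elapsed = 15 hours 45 minutes − 3:30 = 12 hours 15 minutes.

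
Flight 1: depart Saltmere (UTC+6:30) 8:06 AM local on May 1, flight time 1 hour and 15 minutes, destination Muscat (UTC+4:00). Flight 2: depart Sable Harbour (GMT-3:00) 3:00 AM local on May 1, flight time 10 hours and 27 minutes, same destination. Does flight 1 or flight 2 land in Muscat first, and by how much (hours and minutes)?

Flight 1 in UTC: 8:06 AM − 6:30 = 1:36 AM on May 1.
+1 hour and 15 minutes → arrive 2:51 AM UTC on May 1.
Flight 2 in UTC: 3:00 AM + 3:00 = 6:00 AM on May 1.
+10 hours and 27 minutes → arrive 4:27 PM UTC on May 1.
Flight 1 lands earlier by 13 hours 36 minutes.

the first, by 13 hours 36 minutes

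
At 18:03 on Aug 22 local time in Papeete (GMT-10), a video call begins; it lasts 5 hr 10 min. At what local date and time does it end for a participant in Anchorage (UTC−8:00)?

01:13 on Aug 23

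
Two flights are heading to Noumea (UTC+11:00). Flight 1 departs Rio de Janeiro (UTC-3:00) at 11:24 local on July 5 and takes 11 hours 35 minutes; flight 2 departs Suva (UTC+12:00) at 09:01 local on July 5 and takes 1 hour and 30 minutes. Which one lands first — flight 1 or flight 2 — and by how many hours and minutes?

Flight 1 in UTC: 11:24 + 3:00 = 14:24 on Jul 5.
+11 hours and 35 minutes → arrive 01:59 UTC on Jul 6.
Flight 2 in UTC: 09:01 − 12:00 = 21:01 on Jul 4.
+1 hour 30 minutes → arrive 22:31 UTC on Jul 4.
Flight 2 lands earlier by 27 hours 28 minutes.

the second, by 27 hours 28 minutes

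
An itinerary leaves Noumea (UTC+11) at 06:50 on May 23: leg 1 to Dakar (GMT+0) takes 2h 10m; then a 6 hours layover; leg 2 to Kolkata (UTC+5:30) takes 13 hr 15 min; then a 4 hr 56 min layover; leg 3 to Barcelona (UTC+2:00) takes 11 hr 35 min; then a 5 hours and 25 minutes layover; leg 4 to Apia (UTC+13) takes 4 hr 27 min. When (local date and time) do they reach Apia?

Convert departure to UTC: 06:50 − 11:00 = 19:50 UTC on May 22.
Add 2 hours and 10 minutes leg 1 → 22:00 UTC.
Add 6 hours layover in Dakar → 04:00 UTC (May 23).
Add 13 hours 15 minutes leg 2 → 17:15 UTC.
Add 4 hours 56 minutes layover in Kolkata → 22:11 UTC.
Add 11 hours and 35 minutes leg 3 → 09:46 UTC (May 24).
Add 5 hours and 25 minutes layover in Barcelona → 15:11 UTC.
Add 4 hours 27 minutes leg 4 → 19:38 UTC.
Apia is UTC+13:00, so local arrival = 19:38 + 13:00 = 08:38 on May 25.

08:38 on May 25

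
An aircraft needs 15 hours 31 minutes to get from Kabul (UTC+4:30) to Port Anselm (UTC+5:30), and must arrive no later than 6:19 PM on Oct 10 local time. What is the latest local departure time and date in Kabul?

1:48 AM on October 10

Target arrival in UTC: 6:19 PM − 5:30 = 12:49 PM on Oct 10.
Subtract 15 hours 31 minutes → departure 9:18 PM UTC on Oct 9.
Kabul is UTC+4:30: 9:18 PM + 4:30 = 1:48 AM on Oct 10.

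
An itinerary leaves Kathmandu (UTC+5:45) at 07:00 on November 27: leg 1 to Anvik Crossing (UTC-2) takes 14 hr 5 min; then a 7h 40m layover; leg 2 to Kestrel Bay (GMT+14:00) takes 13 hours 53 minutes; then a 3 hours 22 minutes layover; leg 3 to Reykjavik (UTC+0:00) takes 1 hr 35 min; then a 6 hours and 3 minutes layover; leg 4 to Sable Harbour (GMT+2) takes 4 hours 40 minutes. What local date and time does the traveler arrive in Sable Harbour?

06:33 on Nov 29

Convert departure to UTC: 07:00 − 5:45 = 01:15 UTC on Nov 27.
Add 14 hours 5 minutes leg 1 → 15:20 UTC.
Add 7 hours and 40 minutes layover in Anvik Crossing → 23:00 UTC.
Add 13 hours and 53 minutes leg 2 → 12:53 UTC (Nov 28).
Add 3 hours 22 minutes layover in Kestrel Bay → 16:15 UTC.
Add 1 hour 35 minutes leg 3 → 17:50 UTC.
Add 6 hours and 3 minutes layover in Reykjavik → 23:53 UTC.
Add 4 hours and 40 minutes leg 4 → 04:33 UTC (Nov 29).
Sable Harbour is UTC+2:00, so local arrival = 04:33 + 2:00 = 06:33 on Nov 29.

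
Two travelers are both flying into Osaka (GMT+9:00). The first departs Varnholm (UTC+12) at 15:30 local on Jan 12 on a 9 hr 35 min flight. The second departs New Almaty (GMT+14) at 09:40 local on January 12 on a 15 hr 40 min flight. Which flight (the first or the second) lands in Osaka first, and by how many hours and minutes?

the second, by 1 hour 45 minutes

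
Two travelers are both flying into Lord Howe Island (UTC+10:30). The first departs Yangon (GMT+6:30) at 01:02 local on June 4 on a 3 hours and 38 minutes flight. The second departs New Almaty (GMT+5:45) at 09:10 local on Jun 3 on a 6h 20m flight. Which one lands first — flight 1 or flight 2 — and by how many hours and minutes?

the second, by 12 hours 25 minutes

Flight 1 in UTC: 01:02 − 6:30 = 18:32 on Jun 3.
+3 hours 38 minutes → arrive 22:10 UTC on Jun 3.
Flight 2 in UTC: 09:10 − 5:45 = 03:25 on Jun 3.
+6 hours and 20 minutes → arrive 09:45 UTC on Jun 3.
Flight 2 lands earlier by 12 hours 25 minutes.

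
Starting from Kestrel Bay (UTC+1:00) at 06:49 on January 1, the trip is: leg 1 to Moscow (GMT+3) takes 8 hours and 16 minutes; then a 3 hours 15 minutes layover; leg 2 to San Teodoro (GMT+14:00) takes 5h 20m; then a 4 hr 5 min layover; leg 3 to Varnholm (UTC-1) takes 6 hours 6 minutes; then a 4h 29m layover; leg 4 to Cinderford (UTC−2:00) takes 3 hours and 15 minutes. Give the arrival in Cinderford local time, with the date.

14:35 on January 2

Convert departure to UTC: 06:49 − 1:00 = 05:49 UTC on Jan 1.
Add 8 hours 16 minutes leg 1 → 14:05 UTC.
Add 3 hours and 15 minutes layover in Moscow → 17:20 UTC.
Add 5 hours and 20 minutes leg 2 → 22:40 UTC.
Add 4 hours 5 minutes layover in San Teodoro → 02:45 UTC (Jan 2).
Add 6 hours 6 minutes leg 3 → 08:51 UTC.
Add 4 hours 29 minutes layover in Varnholm → 13:20 UTC.
Add 3 hours 15 minutes leg 4 → 16:35 UTC.
Cinderford is UTC−2:00, so local arrival = 16:35 − 2:00 = 14:35 on Jan 2.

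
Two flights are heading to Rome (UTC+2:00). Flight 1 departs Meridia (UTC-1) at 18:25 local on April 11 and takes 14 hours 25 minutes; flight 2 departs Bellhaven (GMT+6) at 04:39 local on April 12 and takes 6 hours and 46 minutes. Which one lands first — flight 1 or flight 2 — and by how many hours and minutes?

Flight 1 in UTC: 18:25 + 1:00 = 19:25 on Apr 11.
+14 hours and 25 minutes → arrive 09:50 UTC on Apr 12.
Flight 2 in UTC: 04:39 − 6:00 = 22:39 on Apr 11.
+6 hours 46 minutes → arrive 05:25 UTC on Apr 12.
Flight 2 lands earlier by 4 hours 25 minutes.

the second, by 4 hours 25 minutes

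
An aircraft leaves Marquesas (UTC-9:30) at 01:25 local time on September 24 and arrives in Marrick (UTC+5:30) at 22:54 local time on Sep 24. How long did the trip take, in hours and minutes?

Departure in UTC: 01:25 + 9:30 = 10:55 on Sep 24.
Arrival in UTC: 22:54 − 5:30 = 17:24 on Sep 24.
Elapsed = 17:24 − 10:55 = 6 hours 29 minutes.

6 hours 29 minutes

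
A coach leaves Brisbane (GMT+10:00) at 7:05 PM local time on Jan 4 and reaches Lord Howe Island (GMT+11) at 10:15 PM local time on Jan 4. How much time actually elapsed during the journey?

Departure in UTC: 7:05 PM − 10:00 = 9:05 AM on Jan 4.
Arrival in UTC: 10:15 PM − 11:00 = 11:15 AM on Jan 4.
Elapsed = 11:15 AM − 9:05 AM = 2 hours 10 minutes.

2 hours 10 minutes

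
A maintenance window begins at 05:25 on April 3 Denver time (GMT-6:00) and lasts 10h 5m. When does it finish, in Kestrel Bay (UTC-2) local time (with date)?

Convert start to UTC: 05:25 + 6:00 = 11:25 UTC on Apr 3.
Add 10 hours and 5 minutes duration → 21:30 UTC.
Kestrel Bay is UTC−2:00, so local end time = 21:30 − 2:00 = 19:30 on Apr 3.

19:30 on April 3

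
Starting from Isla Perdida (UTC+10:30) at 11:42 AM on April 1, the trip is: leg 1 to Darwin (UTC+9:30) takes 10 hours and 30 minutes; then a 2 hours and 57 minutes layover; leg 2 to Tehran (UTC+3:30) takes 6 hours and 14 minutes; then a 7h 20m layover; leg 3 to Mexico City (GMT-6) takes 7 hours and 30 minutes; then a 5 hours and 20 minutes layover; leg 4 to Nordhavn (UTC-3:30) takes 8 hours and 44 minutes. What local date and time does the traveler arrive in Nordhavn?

10:17 PM on April 2

Convert departure to UTC: 11:42 AM − 10:30 = 1:12 AM UTC on Apr 1.
Add 10 hours 30 minutes leg 1 → 11:42 AM UTC.
Add 2 hours and 57 minutes layover in Darwin → 2:39 PM UTC.
Add 6 hours 14 minutes leg 2 → 8:53 PM UTC.
Add 7 hours 20 minutes layover in Tehran → 4:13 AM UTC (Apr 2).
Add 7 hours and 30 minutes leg 3 → 11:43 AM UTC.
Add 5 hours and 20 minutes layover in Mexico City → 5:03 PM UTC.
Add 8 hours and 44 minutes leg 4 → 1:47 AM UTC (Apr 3).
Nordhavn is UTC−3:30, so local arrival = 1:47 AM − 3:30 = 10:17 PM on Apr 2.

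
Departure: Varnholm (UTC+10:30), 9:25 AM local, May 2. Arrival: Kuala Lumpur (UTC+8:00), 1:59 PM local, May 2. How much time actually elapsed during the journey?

7 hours 4 minutes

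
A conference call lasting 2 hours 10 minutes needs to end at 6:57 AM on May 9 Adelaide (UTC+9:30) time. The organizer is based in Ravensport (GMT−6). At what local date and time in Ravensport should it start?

Target end time in UTC: 6:57 AM − 9:30 = 9:27 PM on May 8.
Subtract 2 hours and 10 minutes → start 7:17 PM UTC on May 8.
Ravensport is UTC−6:00: 7:17 PM − 6:00 = 1:17 PM on May 8.

1:17 PM on May 8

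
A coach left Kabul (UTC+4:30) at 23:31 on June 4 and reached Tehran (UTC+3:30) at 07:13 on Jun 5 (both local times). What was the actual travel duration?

Departure in UTC: 23:31 − 4:30 = 19:01 on Jun 4.
Arrival in UTC: 07:13 − 3:30 = 03:43 on Jun 5.
Elapsed = 03:43 − 19:01 (+1 day) = 8 hours 42 minutes.

8 hours 42 minutes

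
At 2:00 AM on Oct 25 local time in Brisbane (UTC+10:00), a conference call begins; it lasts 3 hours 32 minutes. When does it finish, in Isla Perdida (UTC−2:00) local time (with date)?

5:32 PM on Oct 24

Isla Perdida is 12:00 behind Brisbane.
After 3 hours 32 minutes it is 5:32 AM in Brisbane.
Shift by the zone difference: 5:32 AM − 12:00 = 5:32 PM on Oct 24 in Isla Perdida.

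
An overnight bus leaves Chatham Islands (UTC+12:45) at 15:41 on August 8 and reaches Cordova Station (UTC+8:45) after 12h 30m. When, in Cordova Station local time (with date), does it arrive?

00:11 on August 9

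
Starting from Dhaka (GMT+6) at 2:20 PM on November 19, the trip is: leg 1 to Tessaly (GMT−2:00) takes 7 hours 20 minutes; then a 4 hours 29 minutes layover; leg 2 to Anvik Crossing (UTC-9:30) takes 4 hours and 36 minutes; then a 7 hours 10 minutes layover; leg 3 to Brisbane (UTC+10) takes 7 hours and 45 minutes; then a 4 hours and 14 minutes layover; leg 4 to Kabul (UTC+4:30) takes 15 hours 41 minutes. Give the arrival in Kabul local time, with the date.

4:05 PM on November 21

Convert departure to UTC: 2:20 PM − 6:00 = 8:20 AM UTC on Nov 19.
Add 7 hours and 20 minutes leg 1 → 3:40 PM UTC.
Add 4 hours and 29 minutes layover in Tessaly → 8:09 PM UTC.
Add 4 hours and 36 minutes leg 2 → 12:45 AM UTC (Nov 20).
Add 7 hours 10 minutes layover in Anvik Crossing → 7:55 AM UTC.
Add 7 hours and 45 minutes leg 3 → 3:40 PM UTC.
Add 4 hours 14 minutes layover in Brisbane → 7:54 PM UTC.
Add 15 hours 41 minutes leg 4 → 11:35 AM UTC (Nov 21).
Kabul is UTC+4:30, so local arrival = 11:35 AM + 4:30 = 4:05 PM on Nov 21.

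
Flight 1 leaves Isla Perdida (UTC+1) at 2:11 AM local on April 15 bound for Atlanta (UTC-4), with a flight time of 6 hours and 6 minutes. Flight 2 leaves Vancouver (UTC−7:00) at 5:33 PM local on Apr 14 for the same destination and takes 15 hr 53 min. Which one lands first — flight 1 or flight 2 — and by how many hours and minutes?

the first, by 9 hours 9 minutes

Flight 1 in UTC: 2:11 AM − 1:00 = 1:11 AM on Apr 15.
+6 hours 6 minutes → arrive 7:17 AM UTC on Apr 15.
Flight 2 in UTC: 5:33 PM + 7:00 = 12:33 AM on Apr 15.
+15 hours and 53 minutes → arrive 4:26 PM UTC on Apr 15.
Flight 1 lands earlier by 9 hours 9 minutes.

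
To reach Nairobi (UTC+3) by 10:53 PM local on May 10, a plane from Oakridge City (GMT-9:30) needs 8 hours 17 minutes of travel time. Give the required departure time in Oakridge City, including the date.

Target arrival in UTC: 10:53 PM − 3:00 = 7:53 PM on May 10.
Subtract 8 hours and 17 minutes → departure 11:36 AM UTC on May 10.
Oakridge City is UTC−9:30: 11:36 AM − 9:30 = 2:06 AM on May 10.

2:06 AM on May 10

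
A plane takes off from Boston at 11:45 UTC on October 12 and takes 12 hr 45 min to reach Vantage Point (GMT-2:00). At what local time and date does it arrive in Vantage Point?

22:30 on October 12

Departure is given in UTC: 11:45 on Oct 12.
Add 12 hours and 45 minutes → 00:30 UTC (Oct 13).
Vantage Point is UTC−2:00: 00:30 − 2:00 = 22:30 on Oct 12.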